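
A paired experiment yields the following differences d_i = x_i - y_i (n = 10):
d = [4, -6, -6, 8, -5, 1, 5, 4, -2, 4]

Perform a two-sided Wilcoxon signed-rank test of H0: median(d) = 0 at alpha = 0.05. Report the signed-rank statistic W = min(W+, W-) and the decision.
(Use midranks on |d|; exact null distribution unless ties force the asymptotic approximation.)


Step 1: Drop any zero differences (none here) and take |d_i|.
|d| = [4, 6, 6, 8, 5, 1, 5, 4, 2, 4]
Step 2: Midrank |d_i| (ties get averaged ranks).
ranks: |4|->4, |6|->8.5, |6|->8.5, |8|->10, |5|->6.5, |1|->1, |5|->6.5, |4|->4, |2|->2, |4|->4
Step 3: Attach original signs; sum ranks with positive sign and with negative sign.
W+ = 4 + 10 + 1 + 6.5 + 4 + 4 = 29.5
W- = 8.5 + 8.5 + 6.5 + 2 = 25.5
(Check: W+ + W- = 55 should equal n(n+1)/2 = 55.)
Step 4: Test statistic W = min(W+, W-) = 25.5.
Step 5: Ties in |d|, so use the tie-corrected normal approximation.
        E[W] = n(n+1)/4 = 10*11/4 = 27.5.
        Tie groups: |d|=4 (t=3), |d|=5 (t=2), |d|=6 (t=2); sum(t^3 - t) = 36.
        Var[W] = n(n+1)(2n+1)/24 - sum(t^3-t)/48 = 2310/24 - 36/48 = 95.5.
        z = (W - E[W]) / sqrt(Var[W]) = (25.5 - 27.5) / 9.7724 = -0.2047.
        Two-sided p = 2*Phi(z) = 0.837839.
Step 6: alpha = 0.05. fail to reject H0.

W+ = 29.5, W- = 25.5, W = min = 25.5, p = 0.837839, fail to reject H0.


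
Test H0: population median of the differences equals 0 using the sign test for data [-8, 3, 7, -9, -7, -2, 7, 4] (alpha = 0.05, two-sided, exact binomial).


Step 1: Discard zero differences. Original n = 8; n_eff = number of nonzero differences = 8.
Nonzero differences (with sign): -8, +3, +7, -9, -7, -2, +7, +4
Step 2: Count signs: positive = 4, negative = 4.
Step 3: Under H0: P(positive) = 0.5, so the number of positives S ~ Bin(8, 0.5).
Step 4: Two-sided exact p-value = sum of Bin(8,0.5) probabilities at or below the observed probability = 1.000000.
Step 5: alpha = 0.05. fail to reject H0.

n_eff = 8, pos = 4, neg = 4, p = 1.000000, fail to reject H0.


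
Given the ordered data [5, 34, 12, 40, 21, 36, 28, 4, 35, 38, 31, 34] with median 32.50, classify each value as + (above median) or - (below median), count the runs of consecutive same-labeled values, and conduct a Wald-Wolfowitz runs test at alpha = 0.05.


Step 1: Compute median = 32.50; label A = above, B = below.
Labels in order: BABABABBAABA  (n_A = 6, n_B = 6)
Step 2: Count runs R = 10.
Step 3: Under H0 (random ordering), E[R] = 2*n_A*n_B/(n_A+n_B) + 1 = 2*6*6/12 + 1 = 7.0000.
        Var[R] = 2*n_A*n_B*(2*n_A*n_B - n_A - n_B) / ((n_A+n_B)^2 * (n_A+n_B-1)) = 4320/1584 = 2.7273.
        SD[R] = 1.6514.
Step 4: Continuity-corrected z = (R - 0.5 - E[R]) / SD[R] = (10 - 0.5 - 7.0000) / 1.6514 = 1.5138.
Step 5: Two-sided p-value via normal approximation = 2*(1 - Phi(|z|)) = 0.130070.
Step 6: alpha = 0.05. fail to reject H0.

R = 10, z = 1.5138, p = 0.130070, fail to reject H0.


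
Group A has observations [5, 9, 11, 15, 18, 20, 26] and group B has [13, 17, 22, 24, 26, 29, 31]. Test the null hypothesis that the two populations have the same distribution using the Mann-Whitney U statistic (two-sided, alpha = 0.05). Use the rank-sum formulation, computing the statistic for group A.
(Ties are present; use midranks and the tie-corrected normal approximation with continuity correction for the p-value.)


Step 1: Combine and sort all 14 observations; assign midranks.
sorted (value, group): (5,X), (9,X), (11,X), (13,Y), (15,X), (17,Y), (18,X), (20,X), (22,Y), (24,Y), (26,X), (26,Y), (29,Y), (31,Y)
ranks: 5->1, 9->2, 11->3, 13->4, 15->5, 17->6, 18->7, 20->8, 22->9, 24->10, 26->11.5, 26->11.5, 29->13, 31->14
Step 2: Rank sum for X: R1 = 1 + 2 + 3 + 5 + 7 + 8 + 11.5 = 37.5.
Step 3: U_X = R1 - n1(n1+1)/2 = 37.5 - 7*8/2 = 37.5 - 28 = 9.5.
       U_Y = n1*n2 - U_X = 49 - 9.5 = 39.5.
Step 4: Ties are present, so use the tie-corrected normal approximation (with continuity correction) for the p-value.
Step 5: p-value = 0.063627; compare to alpha = 0.05. fail to reject H0.

U_X = 9.5, p = 0.063627, fail to reject H0 at alpha = 0.05.


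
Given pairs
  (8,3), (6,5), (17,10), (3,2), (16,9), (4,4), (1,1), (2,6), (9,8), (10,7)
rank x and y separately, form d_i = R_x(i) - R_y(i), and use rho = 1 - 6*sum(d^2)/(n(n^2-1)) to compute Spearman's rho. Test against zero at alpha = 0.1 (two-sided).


Step 1: Rank x and y separately (midranks; no ties here).
rank(x): 8->6, 6->5, 17->10, 3->3, 16->9, 4->4, 1->1, 2->2, 9->7, 10->8
rank(y): 3->3, 5->5, 10->10, 2->2, 9->9, 4->4, 1->1, 6->6, 8->8, 7->7
Step 2: d_i = R_x(i) - R_y(i); compute d_i^2.
  (6-3)^2=9, (5-5)^2=0, (10-10)^2=0, (3-2)^2=1, (9-9)^2=0, (4-4)^2=0, (1-1)^2=0, (2-6)^2=16, (7-8)^2=1, (8-7)^2=1
sum(d^2) = 28.
Step 3: rho = 1 - 6*28 / (10*(10^2 - 1)) = 1 - 168/990 = 0.830303.
Step 4: Under H0, t = rho * sqrt((n-2)/(1-rho^2)) = 4.2139 ~ t(8).
Step 5: Two-sided p-value from the t-distribution with 8 df = 0.002940.
Step 6: alpha = 0.1. reject H0.

rho = 0.8303, p = 0.002940, reject H0 at alpha = 0.1.


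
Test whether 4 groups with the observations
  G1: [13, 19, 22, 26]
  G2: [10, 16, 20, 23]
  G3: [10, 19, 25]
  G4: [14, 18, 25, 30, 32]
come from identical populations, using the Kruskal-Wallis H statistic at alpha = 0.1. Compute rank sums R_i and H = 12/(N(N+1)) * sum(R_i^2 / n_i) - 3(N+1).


Step 1: Combine all N = 16 observations and assign midranks.
sorted (value, group, rank): (10,G2,1.5), (10,G3,1.5), (13,G1,3), (14,G4,4), (16,G2,5), (18,G4,6), (19,G1,7.5), (19,G3,7.5), (20,G2,9), (22,G1,10), (23,G2,11), (25,G3,12.5), (25,G4,12.5), (26,G1,14), (30,G4,15), (32,G4,16)
Step 2: Sum ranks within each group.
R_1 = 34.5 (n_1 = 4)
R_2 = 26.5 (n_2 = 4)
R_3 = 21.5 (n_3 = 3)
R_4 = 53.5 (n_4 = 5)
Step 3: H = 12/(N(N+1)) * sum(R_i^2/n_i) - 3(N+1)
     = 12/(16*17) * (34.5^2/4 + 26.5^2/4 + 21.5^2/3 + 53.5^2/5) - 3*17
     = 0.044118 * 1199.66 - 51
     = 1.926103.
Step 4: Ties present; correction factor C = 1 - 18/(16^3 - 16) = 0.995588. Corrected H = 1.926103 / 0.995588 = 1.934638.
Step 5: Under H0, H ~ chi^2(3); p-value = 0.586083.
Step 6: alpha = 0.1. fail to reject H0.

H = 1.9346, df = 3, p = 0.586083, fail to reject H0.


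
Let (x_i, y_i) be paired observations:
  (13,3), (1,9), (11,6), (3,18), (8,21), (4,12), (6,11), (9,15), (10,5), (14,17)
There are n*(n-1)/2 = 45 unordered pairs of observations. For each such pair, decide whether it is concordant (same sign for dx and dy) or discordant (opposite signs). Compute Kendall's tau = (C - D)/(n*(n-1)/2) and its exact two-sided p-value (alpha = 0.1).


Step 1: Enumerate the 45 unordered pairs (i,j) with i<j and classify each by sign(x_j-x_i) * sign(y_j-y_i).
  (1,2):dx=-12,dy=+6->D; (1,3):dx=-2,dy=+3->D; (1,4):dx=-10,dy=+15->D; (1,5):dx=-5,dy=+18->D
  (1,6):dx=-9,dy=+9->D; (1,7):dx=-7,dy=+8->D; (1,8):dx=-4,dy=+12->D; (1,9):dx=-3,dy=+2->D
  (1,10):dx=+1,dy=+14->C; (2,3):dx=+10,dy=-3->D; (2,4):dx=+2,dy=+9->C; (2,5):dx=+7,dy=+12->C
  (2,6):dx=+3,dy=+3->C; (2,7):dx=+5,dy=+2->C; (2,8):dx=+8,dy=+6->C; (2,9):dx=+9,dy=-4->D
  (2,10):dx=+13,dy=+8->C; (3,4):dx=-8,dy=+12->D; (3,5):dx=-3,dy=+15->D; (3,6):dx=-7,dy=+6->D
  (3,7):dx=-5,dy=+5->D; (3,8):dx=-2,dy=+9->D; (3,9):dx=-1,dy=-1->C; (3,10):dx=+3,dy=+11->C
  (4,5):dx=+5,dy=+3->C; (4,6):dx=+1,dy=-6->D; (4,7):dx=+3,dy=-7->D; (4,8):dx=+6,dy=-3->D
  (4,9):dx=+7,dy=-13->D; (4,10):dx=+11,dy=-1->D; (5,6):dx=-4,dy=-9->C; (5,7):dx=-2,dy=-10->C
  (5,8):dx=+1,dy=-6->D; (5,9):dx=+2,dy=-16->D; (5,10):dx=+6,dy=-4->D; (6,7):dx=+2,dy=-1->D
  (6,8):dx=+5,dy=+3->C; (6,9):dx=+6,dy=-7->D; (6,10):dx=+10,dy=+5->C; (7,8):dx=+3,dy=+4->C
  (7,9):dx=+4,dy=-6->D; (7,10):dx=+8,dy=+6->C; (8,9):dx=+1,dy=-10->D; (8,10):dx=+5,dy=+2->C
  (9,10):dx=+4,dy=+12->C
Step 2: C = 18, D = 27, total pairs = 45.
Step 3: tau = (C - D)/(n(n-1)/2) = (18 - 27)/45 = -0.200000.
Step 4: Exact two-sided p-value (enumerate n! = 3628800 permutations of y under H0): p = 0.484313.
Step 5: alpha = 0.1. fail to reject H0.

tau_b = -0.2000 (C=18, D=27), p = 0.484313, fail to reject H0.


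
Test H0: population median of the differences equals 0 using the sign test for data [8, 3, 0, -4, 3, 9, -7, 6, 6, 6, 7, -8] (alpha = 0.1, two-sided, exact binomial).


Step 1: Discard zero differences. Original n = 12; n_eff = number of nonzero differences = 11.
Nonzero differences (with sign): +8, +3, -4, +3, +9, -7, +6, +6, +6, +7, -8
Step 2: Count signs: positive = 8, negative = 3.
Step 3: Under H0: P(positive) = 0.5, so the number of positives S ~ Bin(11, 0.5).
Step 4: Two-sided exact p-value = sum of Bin(11,0.5) probabilities at or below the observed probability = 0.226562.
Step 5: alpha = 0.1. fail to reject H0.

n_eff = 11, pos = 8, neg = 3, p = 0.226562, fail to reject H0.


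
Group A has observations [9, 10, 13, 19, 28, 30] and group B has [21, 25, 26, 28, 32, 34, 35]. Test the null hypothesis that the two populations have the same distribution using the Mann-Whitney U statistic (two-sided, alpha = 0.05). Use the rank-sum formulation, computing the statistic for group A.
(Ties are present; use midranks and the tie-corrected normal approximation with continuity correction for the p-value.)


Step 1: Combine and sort all 13 observations; assign midranks.
sorted (value, group): (9,X), (10,X), (13,X), (19,X), (21,Y), (25,Y), (26,Y), (28,X), (28,Y), (30,X), (32,Y), (34,Y), (35,Y)
ranks: 9->1, 10->2, 13->3, 19->4, 21->5, 25->6, 26->7, 28->8.5, 28->8.5, 30->10, 32->11, 34->12, 35->13
Step 2: Rank sum for X: R1 = 1 + 2 + 3 + 4 + 8.5 + 10 = 28.5.
Step 3: U_X = R1 - n1(n1+1)/2 = 28.5 - 6*7/2 = 28.5 - 21 = 7.5.
       U_Y = n1*n2 - U_X = 42 - 7.5 = 34.5.
Step 4: Ties are present, so use the tie-corrected normal approximation (with continuity correction) for the p-value.
Step 5: p-value = 0.062928; compare to alpha = 0.05. fail to reject H0.

U_X = 7.5, p = 0.062928, fail to reject H0 at alpha = 0.05.


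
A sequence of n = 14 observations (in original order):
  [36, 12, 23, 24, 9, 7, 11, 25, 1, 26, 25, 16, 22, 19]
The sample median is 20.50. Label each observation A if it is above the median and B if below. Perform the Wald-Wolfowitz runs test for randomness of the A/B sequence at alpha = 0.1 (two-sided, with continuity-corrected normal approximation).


Step 1: Compute median = 20.50; label A = above, B = below.
Labels in order: ABAABBBABAABAB  (n_A = 7, n_B = 7)
Step 2: Count runs R = 10.
Step 3: Under H0 (random ordering), E[R] = 2*n_A*n_B/(n_A+n_B) + 1 = 2*7*7/14 + 1 = 8.0000.
        Var[R] = 2*n_A*n_B*(2*n_A*n_B - n_A - n_B) / ((n_A+n_B)^2 * (n_A+n_B-1)) = 8232/2548 = 3.2308.
        SD[R] = 1.7974.
Step 4: Continuity-corrected z = (R - 0.5 - E[R]) / SD[R] = (10 - 0.5 - 8.0000) / 1.7974 = 0.8345.
Step 5: Two-sided p-value via normal approximation = 2*(1 - Phi(|z|)) = 0.403986.
Step 6: alpha = 0.1. fail to reject H0.

R = 10, z = 0.8345, p = 0.403986, fail to reject H0.


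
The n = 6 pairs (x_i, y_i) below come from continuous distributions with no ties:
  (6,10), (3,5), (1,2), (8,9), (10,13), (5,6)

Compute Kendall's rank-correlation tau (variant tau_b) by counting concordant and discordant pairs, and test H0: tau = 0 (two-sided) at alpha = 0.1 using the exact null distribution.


Step 1: Enumerate the 15 unordered pairs (i,j) with i<j and classify each by sign(x_j-x_i) * sign(y_j-y_i).
  (1,2):dx=-3,dy=-5->C; (1,3):dx=-5,dy=-8->C; (1,4):dx=+2,dy=-1->D; (1,5):dx=+4,dy=+3->C
  (1,6):dx=-1,dy=-4->C; (2,3):dx=-2,dy=-3->C; (2,4):dx=+5,dy=+4->C; (2,5):dx=+7,dy=+8->C
  (2,6):dx=+2,dy=+1->C; (3,4):dx=+7,dy=+7->C; (3,5):dx=+9,dy=+11->C; (3,6):dx=+4,dy=+4->C
  (4,5):dx=+2,dy=+4->C; (4,6):dx=-3,dy=-3->C; (5,6):dx=-5,dy=-7->C
Step 2: C = 14, D = 1, total pairs = 15.
Step 3: tau = (C - D)/(n(n-1)/2) = (14 - 1)/15 = 0.866667.
Step 4: Exact two-sided p-value (enumerate n! = 720 permutations of y under H0): p = 0.016667.
Step 5: alpha = 0.1. reject H0.

tau_b = 0.8667 (C=14, D=1), p = 0.016667, reject H0.


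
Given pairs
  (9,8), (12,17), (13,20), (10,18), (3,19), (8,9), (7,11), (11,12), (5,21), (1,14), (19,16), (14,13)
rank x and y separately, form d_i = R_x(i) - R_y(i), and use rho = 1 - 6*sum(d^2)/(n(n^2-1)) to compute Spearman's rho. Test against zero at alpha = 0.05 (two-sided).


Step 1: Rank x and y separately (midranks; no ties here).
rank(x): 9->6, 12->9, 13->10, 10->7, 3->2, 8->5, 7->4, 11->8, 5->3, 1->1, 19->12, 14->11
rank(y): 8->1, 17->8, 20->11, 18->9, 19->10, 9->2, 11->3, 12->4, 21->12, 14->6, 16->7, 13->5
Step 2: d_i = R_x(i) - R_y(i); compute d_i^2.
  (6-1)^2=25, (9-8)^2=1, (10-11)^2=1, (7-9)^2=4, (2-10)^2=64, (5-2)^2=9, (4-3)^2=1, (8-4)^2=16, (3-12)^2=81, (1-6)^2=25, (12-7)^2=25, (11-5)^2=36
sum(d^2) = 288.
Step 3: rho = 1 - 6*288 / (12*(12^2 - 1)) = 1 - 1728/1716 = -0.006993.
Step 4: Under H0, t = rho * sqrt((n-2)/(1-rho^2)) = -0.0221 ~ t(10).
Step 5: Two-sided p-value from the t-distribution with 10 df = 0.982792.
Step 6: alpha = 0.05. fail to reject H0.

rho = -0.0070, p = 0.982792, fail to reject H0 at alpha = 0.05.


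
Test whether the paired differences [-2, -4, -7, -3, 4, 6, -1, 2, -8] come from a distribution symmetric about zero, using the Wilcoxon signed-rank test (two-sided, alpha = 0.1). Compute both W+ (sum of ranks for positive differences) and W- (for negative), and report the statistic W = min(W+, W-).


Step 1: Drop any zero differences (none here) and take |d_i|.
|d| = [2, 4, 7, 3, 4, 6, 1, 2, 8]
Step 2: Midrank |d_i| (ties get averaged ranks).
ranks: |2|->2.5, |4|->5.5, |7|->8, |3|->4, |4|->5.5, |6|->7, |1|->1, |2|->2.5, |8|->9
Step 3: Attach original signs; sum ranks with positive sign and with negative sign.
W+ = 5.5 + 7 + 2.5 = 15
W- = 2.5 + 5.5 + 8 + 4 + 1 + 9 = 30
(Check: W+ + W- = 45 should equal n(n+1)/2 = 45.)
Step 4: Test statistic W = min(W+, W-) = 15.
Step 5: Ties in |d|, so use the tie-corrected normal approximation.
        E[W] = n(n+1)/4 = 9*10/4 = 22.5.
        Tie groups: |d|=2 (t=2), |d|=4 (t=2); sum(t^3 - t) = 12.
        Var[W] = n(n+1)(2n+1)/24 - sum(t^3-t)/48 = 1710/24 - 12/48 = 71.
        z = (W - E[W]) / sqrt(Var[W]) = (15 - 22.5) / 8.4261 = -0.8901.
        Two-sided p = 2*Phi(z) = 0.373420.
Step 6: alpha = 0.1. fail to reject H0.

W+ = 15, W- = 30, W = min = 15, p = 0.373420, fail to reject H0.


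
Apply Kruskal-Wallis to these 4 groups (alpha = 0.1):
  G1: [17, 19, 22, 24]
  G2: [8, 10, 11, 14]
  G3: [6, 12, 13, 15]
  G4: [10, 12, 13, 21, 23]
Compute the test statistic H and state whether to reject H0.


Step 1: Combine all N = 17 observations and assign midranks.
sorted (value, group, rank): (6,G3,1), (8,G2,2), (10,G2,3.5), (10,G4,3.5), (11,G2,5), (12,G3,6.5), (12,G4,6.5), (13,G3,8.5), (13,G4,8.5), (14,G2,10), (15,G3,11), (17,G1,12), (19,G1,13), (21,G4,14), (22,G1,15), (23,G4,16), (24,G1,17)
Step 2: Sum ranks within each group.
R_1 = 57 (n_1 = 4)
R_2 = 20.5 (n_2 = 4)
R_3 = 27 (n_3 = 4)
R_4 = 48.5 (n_4 = 5)
Step 3: H = 12/(N(N+1)) * sum(R_i^2/n_i) - 3(N+1)
     = 12/(17*18) * (57^2/4 + 20.5^2/4 + 27^2/4 + 48.5^2/5) - 3*18
     = 0.039216 * 1570.01 - 54
     = 7.569118.
Step 4: Ties present; correction factor C = 1 - 18/(17^3 - 17) = 0.996324. Corrected H = 7.569118 / 0.996324 = 7.597048.
Step 5: Under H0, H ~ chi^2(3); p-value = 0.055117.
Step 6: alpha = 0.1. reject H0.

H = 7.5970, df = 3, p = 0.055117, reject H0.


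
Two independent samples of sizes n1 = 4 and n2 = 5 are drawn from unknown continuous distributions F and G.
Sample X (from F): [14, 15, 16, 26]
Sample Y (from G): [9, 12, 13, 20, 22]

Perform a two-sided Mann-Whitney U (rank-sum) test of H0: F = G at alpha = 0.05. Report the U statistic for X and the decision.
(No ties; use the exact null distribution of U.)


Step 1: Combine and sort all 9 observations; assign midranks.
sorted (value, group): (9,Y), (12,Y), (13,Y), (14,X), (15,X), (16,X), (20,Y), (22,Y), (26,X)
ranks: 9->1, 12->2, 13->3, 14->4, 15->5, 16->6, 20->7, 22->8, 26->9
Step 2: Rank sum for X: R1 = 4 + 5 + 6 + 9 = 24.
Step 3: U_X = R1 - n1(n1+1)/2 = 24 - 4*5/2 = 24 - 10 = 14.
       U_Y = n1*n2 - U_X = 20 - 14 = 6.
Step 4: No ties, so the exact null distribution of U (based on enumerating the C(9,4) = 126 equally likely rank assignments) gives the two-sided p-value.
Step 5: p-value = 0.412698; compare to alpha = 0.05. fail to reject H0.

U_X = 14, p = 0.412698, fail to reject H0 at alpha = 0.05.


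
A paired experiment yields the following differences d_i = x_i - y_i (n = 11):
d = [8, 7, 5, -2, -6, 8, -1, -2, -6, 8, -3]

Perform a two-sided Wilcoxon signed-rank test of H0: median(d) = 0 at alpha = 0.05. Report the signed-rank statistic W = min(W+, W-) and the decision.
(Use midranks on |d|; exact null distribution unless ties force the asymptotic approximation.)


Step 1: Drop any zero differences (none here) and take |d_i|.
|d| = [8, 7, 5, 2, 6, 8, 1, 2, 6, 8, 3]
Step 2: Midrank |d_i| (ties get averaged ranks).
ranks: |8|->10, |7|->8, |5|->5, |2|->2.5, |6|->6.5, |8|->10, |1|->1, |2|->2.5, |6|->6.5, |8|->10, |3|->4
Step 3: Attach original signs; sum ranks with positive sign and with negative sign.
W+ = 10 + 8 + 5 + 10 + 10 = 43
W- = 2.5 + 6.5 + 1 + 2.5 + 6.5 + 4 = 23
(Check: W+ + W- = 66 should equal n(n+1)/2 = 66.)
Step 4: Test statistic W = min(W+, W-) = 23.
Step 5: Ties in |d|, so use the tie-corrected normal approximation.
        E[W] = n(n+1)/4 = 11*12/4 = 33.
        Tie groups: |d|=2 (t=2), |d|=6 (t=2), |d|=8 (t=3); sum(t^3 - t) = 36.
        Var[W] = n(n+1)(2n+1)/24 - sum(t^3-t)/48 = 3036/24 - 36/48 = 125.75.
        z = (W - E[W]) / sqrt(Var[W]) = (23 - 33) / 11.2138 = -0.8918.
        Two-sided p = 2*Phi(z) = 0.372524.
Step 6: alpha = 0.05. fail to reject H0.

W+ = 43, W- = 23, W = min = 23, p = 0.372524, fail to reject H0.


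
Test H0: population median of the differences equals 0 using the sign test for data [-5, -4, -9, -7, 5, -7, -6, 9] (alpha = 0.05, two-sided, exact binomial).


Step 1: Discard zero differences. Original n = 8; n_eff = number of nonzero differences = 8.
Nonzero differences (with sign): -5, -4, -9, -7, +5, -7, -6, +9
Step 2: Count signs: positive = 2, negative = 6.
Step 3: Under H0: P(positive) = 0.5, so the number of positives S ~ Bin(8, 0.5).
Step 4: Two-sided exact p-value = sum of Bin(8,0.5) probabilities at or below the observed probability = 0.289062.
Step 5: alpha = 0.05. fail to reject H0.

n_eff = 8, pos = 2, neg = 6, p = 0.289062, fail to reject H0.


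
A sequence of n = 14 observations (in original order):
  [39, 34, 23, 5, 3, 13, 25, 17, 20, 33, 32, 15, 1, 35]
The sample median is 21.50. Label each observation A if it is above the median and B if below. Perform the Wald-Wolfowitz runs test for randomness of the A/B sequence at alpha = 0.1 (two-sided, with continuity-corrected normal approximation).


Step 1: Compute median = 21.50; label A = above, B = below.
Labels in order: AAABBBABBAABBA  (n_A = 7, n_B = 7)
Step 2: Count runs R = 7.
Step 3: Under H0 (random ordering), E[R] = 2*n_A*n_B/(n_A+n_B) + 1 = 2*7*7/14 + 1 = 8.0000.
        Var[R] = 2*n_A*n_B*(2*n_A*n_B - n_A - n_B) / ((n_A+n_B)^2 * (n_A+n_B-1)) = 8232/2548 = 3.2308.
        SD[R] = 1.7974.
Step 4: Continuity-corrected z = (R + 0.5 - E[R]) / SD[R] = (7 + 0.5 - 8.0000) / 1.7974 = -0.2782.
Step 5: Two-sided p-value via normal approximation = 2*(1 - Phi(|z|)) = 0.780879.
Step 6: alpha = 0.1. fail to reject H0.

R = 7, z = -0.2782, p = 0.780879, fail to reject H0.


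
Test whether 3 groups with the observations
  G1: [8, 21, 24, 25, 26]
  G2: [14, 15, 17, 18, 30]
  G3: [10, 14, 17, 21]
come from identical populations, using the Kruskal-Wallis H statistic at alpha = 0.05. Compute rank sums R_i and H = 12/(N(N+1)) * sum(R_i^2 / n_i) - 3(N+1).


Step 1: Combine all N = 14 observations and assign midranks.
sorted (value, group, rank): (8,G1,1), (10,G3,2), (14,G2,3.5), (14,G3,3.5), (15,G2,5), (17,G2,6.5), (17,G3,6.5), (18,G2,8), (21,G1,9.5), (21,G3,9.5), (24,G1,11), (25,G1,12), (26,G1,13), (30,G2,14)
Step 2: Sum ranks within each group.
R_1 = 46.5 (n_1 = 5)
R_2 = 37 (n_2 = 5)
R_3 = 21.5 (n_3 = 4)
Step 3: H = 12/(N(N+1)) * sum(R_i^2/n_i) - 3(N+1)
     = 12/(14*15) * (46.5^2/5 + 37^2/5 + 21.5^2/4) - 3*15
     = 0.057143 * 821.812 - 45
     = 1.960714.
Step 4: Ties present; correction factor C = 1 - 18/(14^3 - 14) = 0.993407. Corrected H = 1.960714 / 0.993407 = 1.973728.
Step 5: Under H0, H ~ chi^2(2); p-value = 0.372744.
Step 6: alpha = 0.05. fail to reject H0.

H = 1.9737, df = 2, p = 0.372744, fail to reject H0.


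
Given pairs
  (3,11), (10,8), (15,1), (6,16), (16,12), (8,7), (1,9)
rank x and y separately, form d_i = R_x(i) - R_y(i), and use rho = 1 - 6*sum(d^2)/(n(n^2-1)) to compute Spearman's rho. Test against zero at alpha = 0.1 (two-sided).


Step 1: Rank x and y separately (midranks; no ties here).
rank(x): 3->2, 10->5, 15->6, 6->3, 16->7, 8->4, 1->1
rank(y): 11->5, 8->3, 1->1, 16->7, 12->6, 7->2, 9->4
Step 2: d_i = R_x(i) - R_y(i); compute d_i^2.
  (2-5)^2=9, (5-3)^2=4, (6-1)^2=25, (3-7)^2=16, (7-6)^2=1, (4-2)^2=4, (1-4)^2=9
sum(d^2) = 68.
Step 3: rho = 1 - 6*68 / (7*(7^2 - 1)) = 1 - 408/336 = -0.214286.
Step 4: Under H0, t = rho * sqrt((n-2)/(1-rho^2)) = -0.4906 ~ t(5).
Step 5: Two-sided p-value from the t-distribution with 5 df = 0.644512.
Step 6: alpha = 0.1. fail to reject H0.

rho = -0.2143, p = 0.644512, fail to reject H0 at alpha = 0.1.


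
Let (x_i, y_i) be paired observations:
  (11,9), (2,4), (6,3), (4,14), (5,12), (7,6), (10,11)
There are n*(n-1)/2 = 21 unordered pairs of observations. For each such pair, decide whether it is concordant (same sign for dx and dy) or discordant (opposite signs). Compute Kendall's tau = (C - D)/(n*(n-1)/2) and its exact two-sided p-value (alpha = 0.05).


Step 1: Enumerate the 21 unordered pairs (i,j) with i<j and classify each by sign(x_j-x_i) * sign(y_j-y_i).
  (1,2):dx=-9,dy=-5->C; (1,3):dx=-5,dy=-6->C; (1,4):dx=-7,dy=+5->D; (1,5):dx=-6,dy=+3->D
  (1,6):dx=-4,dy=-3->C; (1,7):dx=-1,dy=+2->D; (2,3):dx=+4,dy=-1->D; (2,4):dx=+2,dy=+10->C
  (2,5):dx=+3,dy=+8->C; (2,6):dx=+5,dy=+2->C; (2,7):dx=+8,dy=+7->C; (3,4):dx=-2,dy=+11->D
  (3,5):dx=-1,dy=+9->D; (3,6):dx=+1,dy=+3->C; (3,7):dx=+4,dy=+8->C; (4,5):dx=+1,dy=-2->D
  (4,6):dx=+3,dy=-8->D; (4,7):dx=+6,dy=-3->D; (5,6):dx=+2,dy=-6->D; (5,7):dx=+5,dy=-1->D
  (6,7):dx=+3,dy=+5->C
Step 2: C = 10, D = 11, total pairs = 21.
Step 3: tau = (C - D)/(n(n-1)/2) = (10 - 11)/21 = -0.047619.
Step 4: Exact two-sided p-value (enumerate n! = 5040 permutations of y under H0): p = 1.000000.
Step 5: alpha = 0.05. fail to reject H0.

tau_b = -0.0476 (C=10, D=11), p = 1.000000, fail to reject H0.


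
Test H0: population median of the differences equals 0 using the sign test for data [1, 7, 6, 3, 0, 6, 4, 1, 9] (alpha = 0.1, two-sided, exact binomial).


Step 1: Discard zero differences. Original n = 9; n_eff = number of nonzero differences = 8.
Nonzero differences (with sign): +1, +7, +6, +3, +6, +4, +1, +9
Step 2: Count signs: positive = 8, negative = 0.
Step 3: Under H0: P(positive) = 0.5, so the number of positives S ~ Bin(8, 0.5).
Step 4: Two-sided exact p-value = sum of Bin(8,0.5) probabilities at or below the observed probability = 0.007812.
Step 5: alpha = 0.1. reject H0.

n_eff = 8, pos = 8, neg = 0, p = 0.007812, reject H0.


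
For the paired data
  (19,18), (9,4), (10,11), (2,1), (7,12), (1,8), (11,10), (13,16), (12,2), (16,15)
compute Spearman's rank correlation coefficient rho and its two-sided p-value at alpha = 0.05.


Step 1: Rank x and y separately (midranks; no ties here).
rank(x): 19->10, 9->4, 10->5, 2->2, 7->3, 1->1, 11->6, 13->8, 12->7, 16->9
rank(y): 18->10, 4->3, 11->6, 1->1, 12->7, 8->4, 10->5, 16->9, 2->2, 15->8
Step 2: d_i = R_x(i) - R_y(i); compute d_i^2.
  (10-10)^2=0, (4-3)^2=1, (5-6)^2=1, (2-1)^2=1, (3-7)^2=16, (1-4)^2=9, (6-5)^2=1, (8-9)^2=1, (7-2)^2=25, (9-8)^2=1
sum(d^2) = 56.
Step 3: rho = 1 - 6*56 / (10*(10^2 - 1)) = 1 - 336/990 = 0.660606.
Step 4: Under H0, t = rho * sqrt((n-2)/(1-rho^2)) = 2.4889 ~ t(8).
Step 5: Two-sided p-value from the t-distribution with 8 df = 0.037588.
Step 6: alpha = 0.05. reject H0.

rho = 0.6606, p = 0.037588, reject H0 at alpha = 0.05.


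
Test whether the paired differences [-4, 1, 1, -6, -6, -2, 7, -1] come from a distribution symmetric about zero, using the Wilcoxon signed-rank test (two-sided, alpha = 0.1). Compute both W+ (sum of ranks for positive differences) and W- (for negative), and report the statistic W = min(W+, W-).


Step 1: Drop any zero differences (none here) and take |d_i|.
|d| = [4, 1, 1, 6, 6, 2, 7, 1]
Step 2: Midrank |d_i| (ties get averaged ranks).
ranks: |4|->5, |1|->2, |1|->2, |6|->6.5, |6|->6.5, |2|->4, |7|->8, |1|->2
Step 3: Attach original signs; sum ranks with positive sign and with negative sign.
W+ = 2 + 2 + 8 = 12
W- = 5 + 6.5 + 6.5 + 4 + 2 = 24
(Check: W+ + W- = 36 should equal n(n+1)/2 = 36.)
Step 4: Test statistic W = min(W+, W-) = 12.
Step 5: Ties in |d|, so use the tie-corrected normal approximation.
        E[W] = n(n+1)/4 = 8*9/4 = 18.
        Tie groups: |d|=1 (t=3), |d|=6 (t=2); sum(t^3 - t) = 30.
        Var[W] = n(n+1)(2n+1)/24 - sum(t^3-t)/48 = 1224/24 - 30/48 = 50.375.
        z = (W - E[W]) / sqrt(Var[W]) = (12 - 18) / 7.0975 = -0.8454.
        Two-sided p = 2*Phi(z) = 0.397908.
Step 6: alpha = 0.1. fail to reject H0.

W+ = 12, W- = 24, W = min = 12, p = 0.397908, fail to reject H0.


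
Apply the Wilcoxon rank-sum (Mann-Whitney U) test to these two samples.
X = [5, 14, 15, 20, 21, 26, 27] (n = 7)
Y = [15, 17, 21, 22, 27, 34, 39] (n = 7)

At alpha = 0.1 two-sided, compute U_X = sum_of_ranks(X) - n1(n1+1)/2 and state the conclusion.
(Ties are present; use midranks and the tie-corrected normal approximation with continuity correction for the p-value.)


Step 1: Combine and sort all 14 observations; assign midranks.
sorted (value, group): (5,X), (14,X), (15,X), (15,Y), (17,Y), (20,X), (21,X), (21,Y), (22,Y), (26,X), (27,X), (27,Y), (34,Y), (39,Y)
ranks: 5->1, 14->2, 15->3.5, 15->3.5, 17->5, 20->6, 21->7.5, 21->7.5, 22->9, 26->10, 27->11.5, 27->11.5, 34->13, 39->14
Step 2: Rank sum for X: R1 = 1 + 2 + 3.5 + 6 + 7.5 + 10 + 11.5 = 41.5.
Step 3: U_X = R1 - n1(n1+1)/2 = 41.5 - 7*8/2 = 41.5 - 28 = 13.5.
       U_Y = n1*n2 - U_X = 49 - 13.5 = 35.5.
Step 4: Ties are present, so use the tie-corrected normal approximation (with continuity correction) for the p-value.
Step 5: p-value = 0.178275; compare to alpha = 0.1. fail to reject H0.

U_X = 13.5, p = 0.178275, fail to reject H0 at alpha = 0.1.


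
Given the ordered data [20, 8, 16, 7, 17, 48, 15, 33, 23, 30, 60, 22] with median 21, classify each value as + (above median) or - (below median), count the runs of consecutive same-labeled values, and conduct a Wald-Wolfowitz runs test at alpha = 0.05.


Step 1: Compute median = 21; label A = above, B = below.
Labels in order: BBBBBABAAAAA  (n_A = 6, n_B = 6)
Step 2: Count runs R = 4.
Step 3: Under H0 (random ordering), E[R] = 2*n_A*n_B/(n_A+n_B) + 1 = 2*6*6/12 + 1 = 7.0000.
        Var[R] = 2*n_A*n_B*(2*n_A*n_B - n_A - n_B) / ((n_A+n_B)^2 * (n_A+n_B-1)) = 4320/1584 = 2.7273.
        SD[R] = 1.6514.
Step 4: Continuity-corrected z = (R + 0.5 - E[R]) / SD[R] = (4 + 0.5 - 7.0000) / 1.6514 = -1.5138.
Step 5: Two-sided p-value via normal approximation = 2*(1 - Phi(|z|)) = 0.130070.
Step 6: alpha = 0.05. fail to reject H0.

R = 4, z = -1.5138, p = 0.130070, fail to reject H0.


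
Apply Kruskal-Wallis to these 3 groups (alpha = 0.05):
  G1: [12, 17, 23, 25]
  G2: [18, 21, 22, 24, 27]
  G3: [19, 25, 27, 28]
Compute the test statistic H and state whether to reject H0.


Step 1: Combine all N = 13 observations and assign midranks.
sorted (value, group, rank): (12,G1,1), (17,G1,2), (18,G2,3), (19,G3,4), (21,G2,5), (22,G2,6), (23,G1,7), (24,G2,8), (25,G1,9.5), (25,G3,9.5), (27,G2,11.5), (27,G3,11.5), (28,G3,13)
Step 2: Sum ranks within each group.
R_1 = 19.5 (n_1 = 4)
R_2 = 33.5 (n_2 = 5)
R_3 = 38 (n_3 = 4)
Step 3: H = 12/(N(N+1)) * sum(R_i^2/n_i) - 3(N+1)
     = 12/(13*14) * (19.5^2/4 + 33.5^2/5 + 38^2/4) - 3*14
     = 0.065934 * 680.513 - 42
     = 2.868956.
Step 4: Ties present; correction factor C = 1 - 12/(13^3 - 13) = 0.994505. Corrected H = 2.868956 / 0.994505 = 2.884807.
Step 5: Under H0, H ~ chi^2(2); p-value = 0.236359.
Step 6: alpha = 0.05. fail to reject H0.

H = 2.8848, df = 2, p = 0.236359, fail to reject H0.


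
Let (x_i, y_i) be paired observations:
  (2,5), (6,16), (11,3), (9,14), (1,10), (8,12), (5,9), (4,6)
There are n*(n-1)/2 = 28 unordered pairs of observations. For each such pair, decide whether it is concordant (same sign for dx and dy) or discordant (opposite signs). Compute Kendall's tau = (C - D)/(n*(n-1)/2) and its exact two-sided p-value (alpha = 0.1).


Step 1: Enumerate the 28 unordered pairs (i,j) with i<j and classify each by sign(x_j-x_i) * sign(y_j-y_i).
  (1,2):dx=+4,dy=+11->C; (1,3):dx=+9,dy=-2->D; (1,4):dx=+7,dy=+9->C; (1,5):dx=-1,dy=+5->D
  (1,6):dx=+6,dy=+7->C; (1,7):dx=+3,dy=+4->C; (1,8):dx=+2,dy=+1->C; (2,3):dx=+5,dy=-13->D
  (2,4):dx=+3,dy=-2->D; (2,5):dx=-5,dy=-6->C; (2,6):dx=+2,dy=-4->D; (2,7):dx=-1,dy=-7->C
  (2,8):dx=-2,dy=-10->C; (3,4):dx=-2,dy=+11->D; (3,5):dx=-10,dy=+7->D; (3,6):dx=-3,dy=+9->D
  (3,7):dx=-6,dy=+6->D; (3,8):dx=-7,dy=+3->D; (4,5):dx=-8,dy=-4->C; (4,6):dx=-1,dy=-2->C
  (4,7):dx=-4,dy=-5->C; (4,8):dx=-5,dy=-8->C; (5,6):dx=+7,dy=+2->C; (5,7):dx=+4,dy=-1->D
  (5,8):dx=+3,dy=-4->D; (6,7):dx=-3,dy=-3->C; (6,8):dx=-4,dy=-6->C; (7,8):dx=-1,dy=-3->C
Step 2: C = 16, D = 12, total pairs = 28.
Step 3: tau = (C - D)/(n(n-1)/2) = (16 - 12)/28 = 0.142857.
Step 4: Exact two-sided p-value (enumerate n! = 40320 permutations of y under H0): p = 0.719544.
Step 5: alpha = 0.1. fail to reject H0.

tau_b = 0.1429 (C=16, D=12), p = 0.719544, fail to reject H0.


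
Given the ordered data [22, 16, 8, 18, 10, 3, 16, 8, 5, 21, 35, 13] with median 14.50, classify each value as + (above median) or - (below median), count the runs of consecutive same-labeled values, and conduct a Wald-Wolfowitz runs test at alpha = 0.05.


Step 1: Compute median = 14.50; label A = above, B = below.
Labels in order: AABABBABBAAB  (n_A = 6, n_B = 6)
Step 2: Count runs R = 8.
Step 3: Under H0 (random ordering), E[R] = 2*n_A*n_B/(n_A+n_B) + 1 = 2*6*6/12 + 1 = 7.0000.
        Var[R] = 2*n_A*n_B*(2*n_A*n_B - n_A - n_B) / ((n_A+n_B)^2 * (n_A+n_B-1)) = 4320/1584 = 2.7273.
        SD[R] = 1.6514.
Step 4: Continuity-corrected z = (R - 0.5 - E[R]) / SD[R] = (8 - 0.5 - 7.0000) / 1.6514 = 0.3028.
Step 5: Two-sided p-value via normal approximation = 2*(1 - Phi(|z|)) = 0.762069.
Step 6: alpha = 0.05. fail to reject H0.

R = 8, z = 0.3028, p = 0.762069, fail to reject H0.


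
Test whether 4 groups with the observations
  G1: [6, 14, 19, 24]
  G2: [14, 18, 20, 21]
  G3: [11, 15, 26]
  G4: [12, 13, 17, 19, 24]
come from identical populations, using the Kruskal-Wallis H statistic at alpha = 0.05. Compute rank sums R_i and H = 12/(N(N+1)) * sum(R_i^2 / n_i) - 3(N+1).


Step 1: Combine all N = 16 observations and assign midranks.
sorted (value, group, rank): (6,G1,1), (11,G3,2), (12,G4,3), (13,G4,4), (14,G1,5.5), (14,G2,5.5), (15,G3,7), (17,G4,8), (18,G2,9), (19,G1,10.5), (19,G4,10.5), (20,G2,12), (21,G2,13), (24,G1,14.5), (24,G4,14.5), (26,G3,16)
Step 2: Sum ranks within each group.
R_1 = 31.5 (n_1 = 4)
R_2 = 39.5 (n_2 = 4)
R_3 = 25 (n_3 = 3)
R_4 = 40 (n_4 = 5)
Step 3: H = 12/(N(N+1)) * sum(R_i^2/n_i) - 3(N+1)
     = 12/(16*17) * (31.5^2/4 + 39.5^2/4 + 25^2/3 + 40^2/5) - 3*17
     = 0.044118 * 1166.46 - 51
     = 0.461397.
Step 4: Ties present; correction factor C = 1 - 18/(16^3 - 16) = 0.995588. Corrected H = 0.461397 / 0.995588 = 0.463442.
Step 5: Under H0, H ~ chi^2(3); p-value = 0.926846.
Step 6: alpha = 0.05. fail to reject H0.

H = 0.4634, df = 3, p = 0.926846, fail to reject H0.


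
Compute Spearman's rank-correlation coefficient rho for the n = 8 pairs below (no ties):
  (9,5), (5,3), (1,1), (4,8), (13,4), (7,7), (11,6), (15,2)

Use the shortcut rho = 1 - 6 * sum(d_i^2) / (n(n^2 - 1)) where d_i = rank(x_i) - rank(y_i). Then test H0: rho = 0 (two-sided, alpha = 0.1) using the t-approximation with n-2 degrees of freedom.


Step 1: Rank x and y separately (midranks; no ties here).
rank(x): 9->5, 5->3, 1->1, 4->2, 13->7, 7->4, 11->6, 15->8
rank(y): 5->5, 3->3, 1->1, 8->8, 4->4, 7->7, 6->6, 2->2
Step 2: d_i = R_x(i) - R_y(i); compute d_i^2.
  (5-5)^2=0, (3-3)^2=0, (1-1)^2=0, (2-8)^2=36, (7-4)^2=9, (4-7)^2=9, (6-6)^2=0, (8-2)^2=36
sum(d^2) = 90.
Step 3: rho = 1 - 6*90 / (8*(8^2 - 1)) = 1 - 540/504 = -0.071429.
Step 4: Under H0, t = rho * sqrt((n-2)/(1-rho^2)) = -0.1754 ~ t(6).
Step 5: Two-sided p-value from the t-distribution with 6 df = 0.866526.
Step 6: alpha = 0.1. fail to reject H0.

rho = -0.0714, p = 0.866526, fail to reject H0 at alpha = 0.1.


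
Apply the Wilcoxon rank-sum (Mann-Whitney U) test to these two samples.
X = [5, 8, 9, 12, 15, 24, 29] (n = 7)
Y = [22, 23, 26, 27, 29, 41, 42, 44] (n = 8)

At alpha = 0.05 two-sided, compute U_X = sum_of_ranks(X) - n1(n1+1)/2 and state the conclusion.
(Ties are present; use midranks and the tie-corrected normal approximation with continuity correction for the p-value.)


Step 1: Combine and sort all 15 observations; assign midranks.
sorted (value, group): (5,X), (8,X), (9,X), (12,X), (15,X), (22,Y), (23,Y), (24,X), (26,Y), (27,Y), (29,X), (29,Y), (41,Y), (42,Y), (44,Y)
ranks: 5->1, 8->2, 9->3, 12->4, 15->5, 22->6, 23->7, 24->8, 26->9, 27->10, 29->11.5, 29->11.5, 41->13, 42->14, 44->15
Step 2: Rank sum for X: R1 = 1 + 2 + 3 + 4 + 5 + 8 + 11.5 = 34.5.
Step 3: U_X = R1 - n1(n1+1)/2 = 34.5 - 7*8/2 = 34.5 - 28 = 6.5.
       U_Y = n1*n2 - U_X = 56 - 6.5 = 49.5.
Step 4: Ties are present, so use the tie-corrected normal approximation (with continuity correction) for the p-value.
Step 5: p-value = 0.014997; compare to alpha = 0.05. reject H0.

U_X = 6.5, p = 0.014997, reject H0 at alpha = 0.05.


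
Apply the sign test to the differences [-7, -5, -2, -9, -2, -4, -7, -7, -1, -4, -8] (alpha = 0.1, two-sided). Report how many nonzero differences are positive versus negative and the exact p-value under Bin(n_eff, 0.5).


Step 1: Discard zero differences. Original n = 11; n_eff = number of nonzero differences = 11.
Nonzero differences (with sign): -7, -5, -2, -9, -2, -4, -7, -7, -1, -4, -8
Step 2: Count signs: positive = 0, negative = 11.
Step 3: Under H0: P(positive) = 0.5, so the number of positives S ~ Bin(11, 0.5).
Step 4: Two-sided exact p-value = sum of Bin(11,0.5) probabilities at or below the observed probability = 0.000977.
Step 5: alpha = 0.1. reject H0.

n_eff = 11, pos = 0, neg = 11, p = 0.000977, reject H0.


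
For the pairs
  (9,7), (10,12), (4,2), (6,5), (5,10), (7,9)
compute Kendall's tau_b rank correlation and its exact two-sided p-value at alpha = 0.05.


Step 1: Enumerate the 15 unordered pairs (i,j) with i<j and classify each by sign(x_j-x_i) * sign(y_j-y_i).
  (1,2):dx=+1,dy=+5->C; (1,3):dx=-5,dy=-5->C; (1,4):dx=-3,dy=-2->C; (1,5):dx=-4,dy=+3->D
  (1,6):dx=-2,dy=+2->D; (2,3):dx=-6,dy=-10->C; (2,4):dx=-4,dy=-7->C; (2,5):dx=-5,dy=-2->C
  (2,6):dx=-3,dy=-3->C; (3,4):dx=+2,dy=+3->C; (3,5):dx=+1,dy=+8->C; (3,6):dx=+3,dy=+7->C
  (4,5):dx=-1,dy=+5->D; (4,6):dx=+1,dy=+4->C; (5,6):dx=+2,dy=-1->D
Step 2: C = 11, D = 4, total pairs = 15.
Step 3: tau = (C - D)/(n(n-1)/2) = (11 - 4)/15 = 0.466667.
Step 4: Exact two-sided p-value (enumerate n! = 720 permutations of y under H0): p = 0.272222.
Step 5: alpha = 0.05. fail to reject H0.

tau_b = 0.4667 (C=11, D=4), p = 0.272222, fail to reject H0.


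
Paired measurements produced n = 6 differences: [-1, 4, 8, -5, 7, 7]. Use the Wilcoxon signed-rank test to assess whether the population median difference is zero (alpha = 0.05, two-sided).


Step 1: Drop any zero differences (none here) and take |d_i|.
|d| = [1, 4, 8, 5, 7, 7]
Step 2: Midrank |d_i| (ties get averaged ranks).
ranks: |1|->1, |4|->2, |8|->6, |5|->3, |7|->4.5, |7|->4.5
Step 3: Attach original signs; sum ranks with positive sign and with negative sign.
W+ = 2 + 6 + 4.5 + 4.5 = 17
W- = 1 + 3 = 4
(Check: W+ + W- = 21 should equal n(n+1)/2 = 21.)
Step 4: Test statistic W = min(W+, W-) = 4.
Step 5: Ties in |d|, so use the tie-corrected normal approximation.
        E[W] = n(n+1)/4 = 6*7/4 = 10.5.
        Tie groups: |d|=7 (t=2); sum(t^3 - t) = 6.
        Var[W] = n(n+1)(2n+1)/24 - sum(t^3-t)/48 = 546/24 - 6/48 = 22.625.
        z = (W - E[W]) / sqrt(Var[W]) = (4 - 10.5) / 4.7566 = -1.3665.
        Two-sided p = 2*Phi(z) = 0.171773.
Step 6: alpha = 0.05. fail to reject H0.

W+ = 17, W- = 4, W = min = 4, p = 0.171773, fail to reject H0.


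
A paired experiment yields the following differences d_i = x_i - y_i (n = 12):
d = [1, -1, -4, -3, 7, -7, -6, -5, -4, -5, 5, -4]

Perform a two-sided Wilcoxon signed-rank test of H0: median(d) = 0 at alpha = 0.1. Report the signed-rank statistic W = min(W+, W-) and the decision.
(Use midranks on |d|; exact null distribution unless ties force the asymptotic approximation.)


Step 1: Drop any zero differences (none here) and take |d_i|.
|d| = [1, 1, 4, 3, 7, 7, 6, 5, 4, 5, 5, 4]
Step 2: Midrank |d_i| (ties get averaged ranks).
ranks: |1|->1.5, |1|->1.5, |4|->5, |3|->3, |7|->11.5, |7|->11.5, |6|->10, |5|->8, |4|->5, |5|->8, |5|->8, |4|->5
Step 3: Attach original signs; sum ranks with positive sign and with negative sign.
W+ = 1.5 + 11.5 + 8 = 21
W- = 1.5 + 5 + 3 + 11.5 + 10 + 8 + 5 + 8 + 5 = 57
(Check: W+ + W- = 78 should equal n(n+1)/2 = 78.)
Step 4: Test statistic W = min(W+, W-) = 21.
Step 5: Ties in |d|, so use the tie-corrected normal approximation.
        E[W] = n(n+1)/4 = 12*13/4 = 39.
        Tie groups: |d|=1 (t=2), |d|=4 (t=3), |d|=5 (t=3), |d|=7 (t=2); sum(t^3 - t) = 60.
        Var[W] = n(n+1)(2n+1)/24 - sum(t^3-t)/48 = 3900/24 - 60/48 = 161.25.
        z = (W - E[W]) / sqrt(Var[W]) = (21 - 39) / 12.6984 = -1.4175.
        Two-sided p = 2*Phi(z) = 0.156337.
Step 6: alpha = 0.1. fail to reject H0.

W+ = 21, W- = 57, W = min = 21, p = 0.156337, fail to reject H0.


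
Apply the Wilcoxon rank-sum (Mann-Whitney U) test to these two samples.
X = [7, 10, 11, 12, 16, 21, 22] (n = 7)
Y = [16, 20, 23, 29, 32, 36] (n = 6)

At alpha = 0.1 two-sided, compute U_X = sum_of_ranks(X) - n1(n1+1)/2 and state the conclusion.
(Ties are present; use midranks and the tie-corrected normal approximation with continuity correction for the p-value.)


Step 1: Combine and sort all 13 observations; assign midranks.
sorted (value, group): (7,X), (10,X), (11,X), (12,X), (16,X), (16,Y), (20,Y), (21,X), (22,X), (23,Y), (29,Y), (32,Y), (36,Y)
ranks: 7->1, 10->2, 11->3, 12->4, 16->5.5, 16->5.5, 20->7, 21->8, 22->9, 23->10, 29->11, 32->12, 36->13
Step 2: Rank sum for X: R1 = 1 + 2 + 3 + 4 + 5.5 + 8 + 9 = 32.5.
Step 3: U_X = R1 - n1(n1+1)/2 = 32.5 - 7*8/2 = 32.5 - 28 = 4.5.
       U_Y = n1*n2 - U_X = 42 - 4.5 = 37.5.
Step 4: Ties are present, so use the tie-corrected normal approximation (with continuity correction) for the p-value.
Step 5: p-value = 0.022087; compare to alpha = 0.1. reject H0.

U_X = 4.5, p = 0.022087, reject H0 at alpha = 0.1.


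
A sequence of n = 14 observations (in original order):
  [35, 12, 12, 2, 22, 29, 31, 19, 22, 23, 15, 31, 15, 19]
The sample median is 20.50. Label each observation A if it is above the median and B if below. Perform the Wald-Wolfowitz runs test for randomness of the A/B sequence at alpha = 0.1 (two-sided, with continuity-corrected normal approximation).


Step 1: Compute median = 20.50; label A = above, B = below.
Labels in order: ABBBAAABAABABB  (n_A = 7, n_B = 7)
Step 2: Count runs R = 8.
Step 3: Under H0 (random ordering), E[R] = 2*n_A*n_B/(n_A+n_B) + 1 = 2*7*7/14 + 1 = 8.0000.
        Var[R] = 2*n_A*n_B*(2*n_A*n_B - n_A - n_B) / ((n_A+n_B)^2 * (n_A+n_B-1)) = 8232/2548 = 3.2308.
        SD[R] = 1.7974.
Step 4: R = E[R], so z = 0 with no continuity correction.
Step 5: Two-sided p-value via normal approximation = 2*(1 - Phi(|z|)) = 1.000000.
Step 6: alpha = 0.1. fail to reject H0.

R = 8, z = 0.0000, p = 1.000000, fail to reject H0.


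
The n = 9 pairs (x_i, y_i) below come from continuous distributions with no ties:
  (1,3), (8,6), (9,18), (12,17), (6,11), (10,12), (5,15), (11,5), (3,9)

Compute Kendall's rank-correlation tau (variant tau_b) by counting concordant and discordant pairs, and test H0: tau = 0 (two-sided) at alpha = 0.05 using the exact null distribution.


Step 1: Enumerate the 36 unordered pairs (i,j) with i<j and classify each by sign(x_j-x_i) * sign(y_j-y_i).
  (1,2):dx=+7,dy=+3->C; (1,3):dx=+8,dy=+15->C; (1,4):dx=+11,dy=+14->C; (1,5):dx=+5,dy=+8->C
  (1,6):dx=+9,dy=+9->C; (1,7):dx=+4,dy=+12->C; (1,8):dx=+10,dy=+2->C; (1,9):dx=+2,dy=+6->C
  (2,3):dx=+1,dy=+12->C; (2,4):dx=+4,dy=+11->C; (2,5):dx=-2,dy=+5->D; (2,6):dx=+2,dy=+6->C
  (2,7):dx=-3,dy=+9->D; (2,8):dx=+3,dy=-1->D; (2,9):dx=-5,dy=+3->D; (3,4):dx=+3,dy=-1->D
  (3,5):dx=-3,dy=-7->C; (3,6):dx=+1,dy=-6->D; (3,7):dx=-4,dy=-3->C; (3,8):dx=+2,dy=-13->D
  (3,9):dx=-6,dy=-9->C; (4,5):dx=-6,dy=-6->C; (4,6):dx=-2,dy=-5->C; (4,7):dx=-7,dy=-2->C
  (4,8):dx=-1,dy=-12->C; (4,9):dx=-9,dy=-8->C; (5,6):dx=+4,dy=+1->C; (5,7):dx=-1,dy=+4->D
  (5,8):dx=+5,dy=-6->D; (5,9):dx=-3,dy=-2->C; (6,7):dx=-5,dy=+3->D; (6,8):dx=+1,dy=-7->D
  (6,9):dx=-7,dy=-3->C; (7,8):dx=+6,dy=-10->D; (7,9):dx=-2,dy=-6->C; (8,9):dx=-8,dy=+4->D
Step 2: C = 23, D = 13, total pairs = 36.
Step 3: tau = (C - D)/(n(n-1)/2) = (23 - 13)/36 = 0.277778.
Step 4: Exact two-sided p-value (enumerate n! = 362880 permutations of y under H0): p = 0.358488.
Step 5: alpha = 0.05. fail to reject H0.

tau_b = 0.2778 (C=23, D=13), p = 0.358488, fail to reject H0.
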